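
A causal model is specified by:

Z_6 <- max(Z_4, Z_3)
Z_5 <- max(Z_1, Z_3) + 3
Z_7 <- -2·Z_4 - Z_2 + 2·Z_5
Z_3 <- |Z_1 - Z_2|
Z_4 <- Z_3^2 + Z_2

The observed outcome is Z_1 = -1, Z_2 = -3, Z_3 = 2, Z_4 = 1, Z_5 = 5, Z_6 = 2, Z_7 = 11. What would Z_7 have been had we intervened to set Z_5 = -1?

-1

Under do(Z_5=-1), the mechanism Z_5 <- max(Z_1, Z_3) + 3 is discarded; Z_5 is fixed at -1.
Z_3 = |Z_1 - Z_2|  [with Z_1=-1, Z_2=-3]  = 2
Z_4 = Z_3^2 + Z_2  [with Z_3=2, Z_2=-3]  = 1
Z_7 = -2·Z_4 - Z_2 + 2·Z_5  [with Z_4=1, Z_2=-3, Z_5=-1]  = -1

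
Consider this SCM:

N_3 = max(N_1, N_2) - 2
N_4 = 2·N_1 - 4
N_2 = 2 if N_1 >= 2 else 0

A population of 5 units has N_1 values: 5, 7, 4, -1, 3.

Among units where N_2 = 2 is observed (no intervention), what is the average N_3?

Conditioning on N_2=2 selects the 4 unit(s) with N_1 ∈ {5, 7, 4, 3}. Their N_3 values: 3, 5, 2, 1. Mean = 2.75.

2.75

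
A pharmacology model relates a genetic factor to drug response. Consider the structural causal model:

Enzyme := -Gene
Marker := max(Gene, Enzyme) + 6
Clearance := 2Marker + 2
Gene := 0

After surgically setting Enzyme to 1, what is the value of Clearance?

Under do(Enzyme=1), the mechanism Enzyme := -Gene is discarded; Enzyme is fixed at 1.
Marker = max(Gene, Enzyme) + 6  [with Gene=0, Enzyme=1]  = 7
Clearance = 2Marker + 2  [with Marker=7]  = 16

16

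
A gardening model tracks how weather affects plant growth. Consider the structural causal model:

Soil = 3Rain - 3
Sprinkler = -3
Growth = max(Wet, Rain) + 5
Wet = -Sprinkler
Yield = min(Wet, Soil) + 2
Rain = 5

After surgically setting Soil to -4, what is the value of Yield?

-2

The intervention breaks the incoming arrows to Soil: Soil = 3Rain - 3 no longer applies, and Soil = -4.
Wet = -Sprinkler  [with Sprinkler=-3]  = 3
Yield = min(Wet, Soil) + 2  [with Wet=3, Soil=-4]  = -2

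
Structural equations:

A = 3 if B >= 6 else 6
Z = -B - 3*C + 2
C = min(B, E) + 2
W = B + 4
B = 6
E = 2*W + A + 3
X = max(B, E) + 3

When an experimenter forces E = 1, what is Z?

-13

Under do(E=1), the mechanism E = 2*W + A + 3 is discarded; E is fixed at 1.
C = min(B, E) + 2  [with B=6, E=1]  = 3
Z = -B - 3*C + 2  [with B=6, C=3]  = -13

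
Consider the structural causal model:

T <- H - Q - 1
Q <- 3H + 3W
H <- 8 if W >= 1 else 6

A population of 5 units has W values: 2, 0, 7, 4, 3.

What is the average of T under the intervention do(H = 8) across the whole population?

-26.6

do(H=8) breaks H's dependence on W. With H=8 fixed, T across the units is -23, -17, -38, -29, -26, mean -26.6.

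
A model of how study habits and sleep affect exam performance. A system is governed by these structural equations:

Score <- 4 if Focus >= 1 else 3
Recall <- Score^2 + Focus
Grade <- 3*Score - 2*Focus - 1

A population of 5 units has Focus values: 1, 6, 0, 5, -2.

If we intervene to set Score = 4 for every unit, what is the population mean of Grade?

7

Under do(Score=4), Score's equation is replaced by Score=4 for every unit. Per-unit Grade: 9, -1, 11, 1, 15. Mean = 7.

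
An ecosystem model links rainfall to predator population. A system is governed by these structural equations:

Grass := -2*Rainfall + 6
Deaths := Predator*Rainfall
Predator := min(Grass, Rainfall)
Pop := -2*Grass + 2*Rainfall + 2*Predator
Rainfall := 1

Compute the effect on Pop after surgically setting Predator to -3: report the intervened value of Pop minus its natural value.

-8

do(Predator=-3) replaces the equation Predator := min(Grass, Rainfall) with the constant Predator = -3.
Grass = -2*Rainfall + 6  [with Rainfall=1]  = 4
Pop = -2*Grass + 2*Rainfall + 2*Predator  [with Grass=4, Rainfall=1, Predator=-3]  = -12
Without intervention: Grass = -2*Rainfall + 6  [with Rainfall=1]  = 4; Predator = min(Grass, Rainfall)  [with Grass=4, Rainfall=1]  = 1; Pop = -2*Grass + 2*Rainfall + 2*Predator  [with Grass=4, Rainfall=1, Predator=1]  = -4.
Change = -12 − (-4) = -8.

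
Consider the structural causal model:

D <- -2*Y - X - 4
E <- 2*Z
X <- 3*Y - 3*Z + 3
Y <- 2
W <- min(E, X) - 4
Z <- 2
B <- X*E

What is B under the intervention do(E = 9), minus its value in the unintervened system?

Under do(E=9), the mechanism E <- 2*Z is discarded; E is fixed at 9.
X = 3*Y - 3*Z + 3  [with Y=2, Z=2]  = 3
B = X*E  [with X=3, E=9]  = 27
Without intervention: X = 3*Y - 3*Z + 3  [with Y=2, Z=2]  = 3; E = 2*Z  [with Z=2]  = 4; B = X*E  [with X=3, E=4]  = 12.
Change = 27 − 12 = 15.

15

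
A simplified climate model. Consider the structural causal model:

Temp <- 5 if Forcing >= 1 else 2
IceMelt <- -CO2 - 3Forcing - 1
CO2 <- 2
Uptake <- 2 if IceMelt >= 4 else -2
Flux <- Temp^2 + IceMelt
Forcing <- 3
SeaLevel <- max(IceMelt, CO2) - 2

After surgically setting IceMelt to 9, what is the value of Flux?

Under do(IceMelt=9), the mechanism IceMelt <- -CO2 - 3Forcing - 1 is discarded; IceMelt is fixed at 9.
Temp = 5 if Forcing >= 1 else 2  [with Forcing=3]  = 5
Flux = Temp^2 + IceMelt  [with Temp=5, IceMelt=9]  = 34

34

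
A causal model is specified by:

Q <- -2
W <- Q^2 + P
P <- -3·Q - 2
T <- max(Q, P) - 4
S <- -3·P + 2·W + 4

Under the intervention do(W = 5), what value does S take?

Intervening sets W = 5 and removes its equation (W <- Q^2 + P).
P = -3·Q - 2  [with Q=-2]  = 4
S = -3·P + 2·W + 4  [with P=4, W=5]  = 2

2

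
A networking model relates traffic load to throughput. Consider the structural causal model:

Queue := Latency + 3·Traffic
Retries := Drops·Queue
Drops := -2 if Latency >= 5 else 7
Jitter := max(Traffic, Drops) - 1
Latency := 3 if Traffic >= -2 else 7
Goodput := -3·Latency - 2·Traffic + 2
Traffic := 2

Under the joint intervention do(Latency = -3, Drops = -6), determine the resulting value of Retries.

-18

Setting Latency = -3, Drops = -6 by intervention discards those variables' equations.
Queue = Latency + 3·Traffic  [with Latency=-3, Traffic=2]  = 3
Retries = Drops·Queue  [with Drops=-6, Queue=3]  = -18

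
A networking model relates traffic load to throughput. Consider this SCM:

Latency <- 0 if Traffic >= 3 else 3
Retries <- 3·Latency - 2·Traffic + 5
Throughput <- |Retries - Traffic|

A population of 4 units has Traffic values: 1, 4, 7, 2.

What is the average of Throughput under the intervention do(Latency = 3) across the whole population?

7

Every unit gets Latency=3 under the intervention. Throughput values become 11, 2, 7, 8; E[Throughput|do(Latency=3)] = 7.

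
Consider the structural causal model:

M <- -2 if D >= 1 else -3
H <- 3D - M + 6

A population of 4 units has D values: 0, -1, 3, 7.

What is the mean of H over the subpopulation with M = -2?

23

Observing M=-2 restricts to units where M's equation naturally yields -2: D ∈ {3, 7}. In that subpopulation H = 17, 29, mean 23.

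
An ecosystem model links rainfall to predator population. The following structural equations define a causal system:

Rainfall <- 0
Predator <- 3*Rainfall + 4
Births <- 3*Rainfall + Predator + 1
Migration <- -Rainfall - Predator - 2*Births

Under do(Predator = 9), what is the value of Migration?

Under do(Predator=9), the mechanism Predator <- 3*Rainfall + 4 is discarded; Predator is fixed at 9.
Births = 3*Rainfall + Predator + 1  [with Rainfall=0, Predator=9]  = 10
Migration = -Rainfall - Predator - 2*Births  [with Rainfall=0, Predator=9, Births=10]  = -29

-29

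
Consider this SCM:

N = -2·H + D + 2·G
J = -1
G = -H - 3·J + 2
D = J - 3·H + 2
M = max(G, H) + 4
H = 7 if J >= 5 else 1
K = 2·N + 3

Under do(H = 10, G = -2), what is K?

-103

Under do(H = 10, G = -2), each intervened variable's structural equation is replaced by its fixed value.
D = J - 3·H + 2  [with J=-1, H=10]  = -29
N = -2·H + D + 2·G  [with H=10, D=-29, G=-2]  = -53
K = 2·N + 3  [with N=-53]  = -103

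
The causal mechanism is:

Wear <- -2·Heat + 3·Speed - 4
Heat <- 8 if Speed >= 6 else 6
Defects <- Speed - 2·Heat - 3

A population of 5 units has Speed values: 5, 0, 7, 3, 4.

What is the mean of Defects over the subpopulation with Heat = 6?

E[Defects|Heat=6] averages over only the 4 units with Heat=6 (Speed = 5, 0, 3, 4): Defects = -10, -15, -12, -11, mean -12.

-12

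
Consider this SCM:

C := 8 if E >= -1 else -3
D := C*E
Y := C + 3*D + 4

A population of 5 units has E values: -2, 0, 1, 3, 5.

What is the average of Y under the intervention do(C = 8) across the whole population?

do(C=8) breaks C's dependence on E. With C=8 fixed, Y across the units is -36, 12, 36, 84, 132, mean 45.6.

45.6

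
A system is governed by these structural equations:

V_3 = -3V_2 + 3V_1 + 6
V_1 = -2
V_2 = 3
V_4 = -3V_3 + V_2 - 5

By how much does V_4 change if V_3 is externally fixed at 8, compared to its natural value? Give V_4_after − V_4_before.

The intervention breaks the incoming arrows to V_3: V_3 = -3V_2 + 3V_1 + 6 no longer applies, and V_3 = 8.
V_4 = -3V_3 + V_2 - 5  [with V_3=8, V_2=3]  = -26
Without intervention: V_3 = -3V_2 + 3V_1 + 6  [with V_2=3, V_1=-2]  = -9; V_4 = -3V_3 + V_2 - 5  [with V_3=-9, V_2=3]  = 25.
Change = -26 − 25 = -51.

-51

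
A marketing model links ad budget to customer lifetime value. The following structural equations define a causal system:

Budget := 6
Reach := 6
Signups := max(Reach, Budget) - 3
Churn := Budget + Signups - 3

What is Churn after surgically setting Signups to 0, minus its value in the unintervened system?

The intervention breaks the incoming arrows to Signups: Signups := max(Reach, Budget) - 3 no longer applies, and Signups = 0.
Churn = Budget + Signups - 3  [with Budget=6, Signups=0]  = 3
Without intervention: Signups = max(Reach, Budget) - 3  [with Reach=6, Budget=6]  = 3; Churn = Budget + Signups - 3  [with Budget=6, Signups=3]  = 6.
Change = 3 − 6 = -3.

-3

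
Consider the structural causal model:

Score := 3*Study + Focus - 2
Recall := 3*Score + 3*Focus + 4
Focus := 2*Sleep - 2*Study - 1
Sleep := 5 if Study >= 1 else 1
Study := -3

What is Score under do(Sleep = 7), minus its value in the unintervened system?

Under do(Sleep=7), the mechanism Sleep := 5 if Study >= 1 else 1 is discarded; Sleep is fixed at 7.
Focus = 2*Sleep - 2*Study - 1  [with Sleep=7, Study=-3]  = 19
Score = 3*Study + Focus - 2  [with Study=-3, Focus=19]  = 8
Without intervention: Sleep = 5 if Study >= 1 else 1  [with Study=-3]  = 1; Focus = 2*Sleep - 2*Study - 1  [with Sleep=1, Study=-3]  = 7; Score = 3*Study + Focus - 2  [with Study=-3, Focus=7]  = -4.
Change = 8 − (-4) = 12.

12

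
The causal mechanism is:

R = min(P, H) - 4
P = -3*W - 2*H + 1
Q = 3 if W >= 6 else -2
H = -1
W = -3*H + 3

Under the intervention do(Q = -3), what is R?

The intervention breaks the incoming arrows to Q: Q = 3 if W >= 6 else -2 no longer applies, and Q = -3.
Since R is not a descendant of the intervened variable, it is unaffected.
W = -3*H + 3  [with H=-1]  = 6
P = -3*W - 2*H + 1  [with W=6, H=-1]  = -15
R = min(P, H) - 4  [with P=-15, H=-1]  = -19

-19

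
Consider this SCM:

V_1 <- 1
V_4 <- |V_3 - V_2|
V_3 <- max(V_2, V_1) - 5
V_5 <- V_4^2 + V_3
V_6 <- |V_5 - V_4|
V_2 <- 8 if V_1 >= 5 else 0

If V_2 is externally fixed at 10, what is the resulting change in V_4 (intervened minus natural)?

1

Under do(V_2=10), the mechanism V_2 <- 8 if V_1 >= 5 else 0 is discarded; V_2 is fixed at 10.
V_3 = max(V_2, V_1) - 5  [with V_2=10, V_1=1]  = 5
V_4 = |V_3 - V_2|  [with V_3=5, V_2=10]  = 5
Without intervention: V_2 = 8 if V_1 >= 5 else 0  [with V_1=1]  = 0; V_3 = max(V_2, V_1) - 5  [with V_2=0, V_1=1]  = -4; V_4 = |V_3 - V_2|  [with V_3=-4, V_2=0]  = 4.
Change = 5 − 4 = 1.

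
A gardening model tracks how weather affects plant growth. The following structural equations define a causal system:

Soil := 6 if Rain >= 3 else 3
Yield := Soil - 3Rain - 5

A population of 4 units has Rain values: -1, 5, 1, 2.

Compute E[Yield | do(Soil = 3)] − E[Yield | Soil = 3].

do(Soil=3) breaks Soil's dependence on Rain. With Soil=3 fixed, Yield across the units is 1, -17, -5, -8, mean -7.25.
Observing Soil=3 restricts to units where Soil's equation naturally yields 3: Rain ∈ {-1, 1, 2}. In that subpopulation Yield = 1, -5, -8, mean -4.
Difference = -7.25 − (-4) = -3.25.

-3.25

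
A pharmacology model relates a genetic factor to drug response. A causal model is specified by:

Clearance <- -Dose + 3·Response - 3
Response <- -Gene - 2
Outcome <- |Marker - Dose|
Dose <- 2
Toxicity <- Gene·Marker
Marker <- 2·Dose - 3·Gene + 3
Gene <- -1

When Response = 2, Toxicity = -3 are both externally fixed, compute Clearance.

1

The joint intervention fixes Response = 2, Toxicity = -3, removing each variable's own equation.
Clearance = -Dose + 3·Response - 3  [with Dose=2, Response=2]  = 1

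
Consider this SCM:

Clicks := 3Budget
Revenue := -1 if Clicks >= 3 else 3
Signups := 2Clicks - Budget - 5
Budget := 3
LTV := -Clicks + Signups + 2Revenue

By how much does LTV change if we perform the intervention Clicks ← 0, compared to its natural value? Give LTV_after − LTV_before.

do(Clicks=0) replaces the equation Clicks := 3Budget with the constant Clicks = 0.
Signups = 2Clicks - Budget - 5  [with Clicks=0, Budget=3]  = -8
Revenue = -1 if Clicks >= 3 else 3  [with Clicks=0]  = 3
LTV = -Clicks + Signups + 2Revenue  [with Clicks=0, Signups=-8, Revenue=3]  = -2
Without intervention: Clicks = 3Budget  [with Budget=3]  = 9; Signups = 2Clicks - Budget - 5  [with Clicks=9, Budget=3]  = 10; Revenue = -1 if Clicks >= 3 else 3  [with Clicks=9]  = -1; LTV = -Clicks + Signups + 2Revenue  [with Clicks=9, Signups=10, Revenue=-1]  = -1.
Change = -2 − (-1) = -1.

-1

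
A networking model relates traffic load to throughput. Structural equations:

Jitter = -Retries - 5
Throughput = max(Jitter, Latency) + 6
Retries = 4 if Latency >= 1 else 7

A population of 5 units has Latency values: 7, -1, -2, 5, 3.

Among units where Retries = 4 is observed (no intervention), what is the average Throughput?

Conditioning on Retries=4 selects the 3 unit(s) with Latency ∈ {7, 5, 3}. Their Throughput values: 13, 11, 9. Mean = 11.

11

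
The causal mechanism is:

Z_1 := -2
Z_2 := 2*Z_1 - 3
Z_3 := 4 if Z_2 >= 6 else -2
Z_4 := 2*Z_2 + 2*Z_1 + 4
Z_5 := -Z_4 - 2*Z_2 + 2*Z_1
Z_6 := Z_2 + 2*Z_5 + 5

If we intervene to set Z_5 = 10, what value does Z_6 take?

18

The intervention breaks the incoming arrows to Z_5: Z_5 := -Z_4 - 2*Z_2 + 2*Z_1 no longer applies, and Z_5 = 10.
Z_2 = 2*Z_1 - 3  [with Z_1=-2]  = -7
Z_6 = Z_2 + 2*Z_5 + 5  [with Z_2=-7, Z_5=10]  = 18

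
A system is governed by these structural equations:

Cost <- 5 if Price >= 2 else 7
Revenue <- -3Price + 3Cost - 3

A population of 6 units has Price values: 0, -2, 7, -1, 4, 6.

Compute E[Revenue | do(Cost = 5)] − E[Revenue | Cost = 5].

10

Under do(Cost=5), Cost's equation is replaced by Cost=5 for every unit. Per-unit Revenue: 12, 18, -9, 15, 0, -6. Mean = 5.
E[Revenue|Cost=5] averages over only the 3 units with Cost=5 (Price = 7, 4, 6): Revenue = -9, 0, -6, mean -5.
Difference = 5 − (-5) = 10.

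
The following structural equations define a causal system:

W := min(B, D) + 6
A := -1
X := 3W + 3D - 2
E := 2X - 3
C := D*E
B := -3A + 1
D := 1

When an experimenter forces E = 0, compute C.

0

Intervening sets E = 0 and removes its equation (E := 2X - 3).
C = D*E  [with D=1, E=0]  = 0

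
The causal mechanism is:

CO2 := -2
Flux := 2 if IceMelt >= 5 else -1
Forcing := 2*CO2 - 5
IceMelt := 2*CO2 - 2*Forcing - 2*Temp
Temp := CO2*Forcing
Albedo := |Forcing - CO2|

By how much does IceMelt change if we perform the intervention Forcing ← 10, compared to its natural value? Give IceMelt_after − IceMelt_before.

38

Under do(Forcing=10), the mechanism Forcing := 2*CO2 - 5 is discarded; Forcing is fixed at 10.
Temp = CO2*Forcing  [with CO2=-2, Forcing=10]  = -20
IceMelt = 2*CO2 - 2*Forcing - 2*Temp  [with CO2=-2, Forcing=10, Temp=-20]  = 16
Without intervention: Forcing = 2*CO2 - 5  [with CO2=-2]  = -9; Temp = CO2*Forcing  [with CO2=-2, Forcing=-9]  = 18; IceMelt = 2*CO2 - 2*Forcing - 2*Temp  [with CO2=-2, Forcing=-9, Temp=18]  = -22.
Change = 16 − (-22) = 38.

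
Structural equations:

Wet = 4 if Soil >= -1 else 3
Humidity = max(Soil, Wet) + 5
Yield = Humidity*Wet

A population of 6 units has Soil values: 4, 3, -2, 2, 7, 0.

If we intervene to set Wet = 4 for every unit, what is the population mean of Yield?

38

Under do(Wet=4), Wet's equation is replaced by Wet=4 for every unit. Per-unit Yield: 36, 36, 36, 36, 48, 36. Mean = 38.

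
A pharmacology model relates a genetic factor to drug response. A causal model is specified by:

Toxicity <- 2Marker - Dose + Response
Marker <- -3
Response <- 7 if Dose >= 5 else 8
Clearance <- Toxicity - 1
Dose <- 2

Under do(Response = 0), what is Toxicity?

-8

The intervention breaks the incoming arrows to Response: Response <- 7 if Dose >= 5 else 8 no longer applies, and Response = 0.
Toxicity = 2Marker - Dose + Response  [with Marker=-3, Dose=2, Response=0]  = -8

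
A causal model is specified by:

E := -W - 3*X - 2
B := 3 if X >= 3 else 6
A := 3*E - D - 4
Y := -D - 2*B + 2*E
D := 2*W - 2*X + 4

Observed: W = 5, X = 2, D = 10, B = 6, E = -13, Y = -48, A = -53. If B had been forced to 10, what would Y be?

-56

Under do(B=10), the mechanism B := 3 if X >= 3 else 6 is discarded; B is fixed at 10.
D = 2*W - 2*X + 4  [with W=5, X=2]  = 10
E = -W - 3*X - 2  [with W=5, X=2]  = -13
Y = -D - 2*B + 2*E  [with D=10, B=10, E=-13]  = -56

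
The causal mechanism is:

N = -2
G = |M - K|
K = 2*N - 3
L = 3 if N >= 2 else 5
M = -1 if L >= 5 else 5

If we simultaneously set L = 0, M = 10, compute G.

17

Under do(L = 0, M = 10), each intervened variable's structural equation is replaced by its fixed value.
K = 2*N - 3  [with N=-2]  = -7
G = |M - K|  [with M=10, K=-7]  = 17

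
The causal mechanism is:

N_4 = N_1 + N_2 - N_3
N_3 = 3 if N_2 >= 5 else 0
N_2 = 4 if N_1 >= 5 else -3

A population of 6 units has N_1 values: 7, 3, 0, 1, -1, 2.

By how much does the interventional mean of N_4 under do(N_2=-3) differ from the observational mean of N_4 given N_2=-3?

Every unit gets N_2=-3 under the intervention. N_4 values become 4, 0, -3, -2, -4, -1; E[N_4|do(N_2=-3)] = -1.
E[N_4|N_2=-3] averages over only the 5 units with N_2=-3 (N_1 = 3, 0, 1, -1, 2): N_4 = 0, -3, -2, -4, -1, mean -2.
Difference = -1 − (-2) = 1.

1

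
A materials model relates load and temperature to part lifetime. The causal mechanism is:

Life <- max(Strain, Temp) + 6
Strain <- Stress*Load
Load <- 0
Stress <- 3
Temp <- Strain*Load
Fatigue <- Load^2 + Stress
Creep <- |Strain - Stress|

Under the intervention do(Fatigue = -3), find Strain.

do(Fatigue=-3) replaces the equation Fatigue <- Load^2 + Stress with the constant Fatigue = -3.
Strain is not downstream of the intervention, so its value is determined by the original equations.
Strain = Stress*Load  [with Stress=3, Load=0]  = 0

0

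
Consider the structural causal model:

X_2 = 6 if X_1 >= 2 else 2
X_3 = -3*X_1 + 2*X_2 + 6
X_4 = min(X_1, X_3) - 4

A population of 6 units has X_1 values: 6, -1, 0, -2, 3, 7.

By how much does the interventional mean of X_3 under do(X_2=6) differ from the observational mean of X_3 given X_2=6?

9.5

do(X_2=6) breaks X_2's dependence on X_1. With X_2=6 fixed, X_3 across the units is 0, 21, 18, 24, 9, -3, mean 11.5.
E[X_3|X_2=6] averages over only the 3 units with X_2=6 (X_1 = 6, 3, 7): X_3 = 0, 9, -3, mean 2.
Difference = 11.5 − 2 = 9.5.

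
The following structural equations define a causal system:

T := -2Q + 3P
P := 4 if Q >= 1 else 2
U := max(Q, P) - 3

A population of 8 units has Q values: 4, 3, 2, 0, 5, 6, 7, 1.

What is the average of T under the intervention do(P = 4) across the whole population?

5

do(P=4) breaks P's dependence on Q. With P=4 fixed, T across the units is 4, 6, 8, 12, 2, 0, -2, 10, mean 5.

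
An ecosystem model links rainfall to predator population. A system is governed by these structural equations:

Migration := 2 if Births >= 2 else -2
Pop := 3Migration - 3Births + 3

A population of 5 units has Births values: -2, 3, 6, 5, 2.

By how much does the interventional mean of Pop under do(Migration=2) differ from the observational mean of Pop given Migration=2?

3.6

Every unit gets Migration=2 under the intervention. Pop values become 15, 0, -9, -6, 3; E[Pop|do(Migration=2)] = 0.6.
Observing Migration=2 restricts to units where Migration's equation naturally yields 2: Births ∈ {3, 6, 5, 2}. In that subpopulation Pop = 0, -9, -6, 3, mean -3.
Difference = 0.6 − (-3) = 3.6.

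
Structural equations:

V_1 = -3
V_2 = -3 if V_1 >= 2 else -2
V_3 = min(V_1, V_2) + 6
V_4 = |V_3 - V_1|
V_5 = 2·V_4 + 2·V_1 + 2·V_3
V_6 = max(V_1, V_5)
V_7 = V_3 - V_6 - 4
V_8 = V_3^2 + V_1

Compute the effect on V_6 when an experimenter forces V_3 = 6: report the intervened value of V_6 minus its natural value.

12

The intervention breaks the incoming arrows to V_3: V_3 = min(V_1, V_2) + 6 no longer applies, and V_3 = 6.
V_4 = |V_3 - V_1|  [with V_3=6, V_1=-3]  = 9
V_5 = 2·V_4 + 2·V_1 + 2·V_3  [with V_4=9, V_1=-3, V_3=6]  = 24
V_6 = max(V_1, V_5)  [with V_1=-3, V_5=24]  = 24
Without intervention: V_2 = -3 if V_1 >= 2 else -2  [with V_1=-3]  = -2; V_3 = min(V_1, V_2) + 6  [with V_1=-3, V_2=-2]  = 3; V_4 = |V_3 - V_1|  [with V_3=3, V_1=-3]  = 6; V_5 = 2·V_4 + 2·V_1 + 2·V_3  [with V_4=6, V_1=-3, V_3=3]  = 12; V_6 = max(V_1, V_5)  [with V_1=-3, V_5=12]  = 12.
Change = 24 − 12 = 12.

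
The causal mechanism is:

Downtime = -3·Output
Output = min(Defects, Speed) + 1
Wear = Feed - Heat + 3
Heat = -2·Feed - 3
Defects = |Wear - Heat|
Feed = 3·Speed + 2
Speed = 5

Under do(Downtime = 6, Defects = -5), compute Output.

Setting Downtime = 6, Defects = -5 by intervention discards those variables' equations.
Output = min(Defects, Speed) + 1  [with Defects=-5, Speed=5]  = -4

-4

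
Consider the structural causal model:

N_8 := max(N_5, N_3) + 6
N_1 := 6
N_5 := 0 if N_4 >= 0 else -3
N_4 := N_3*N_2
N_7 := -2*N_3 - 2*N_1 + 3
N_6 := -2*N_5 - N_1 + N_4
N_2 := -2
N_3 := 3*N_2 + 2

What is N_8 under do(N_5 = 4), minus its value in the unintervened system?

do(N_5=4) replaces the equation N_5 := 0 if N_4 >= 0 else -3 with the constant N_5 = 4.
N_3 = 3*N_2 + 2  [with N_2=-2]  = -4
N_8 = max(N_5, N_3) + 6  [with N_5=4, N_3=-4]  = 10
Without intervention: N_3 = 3*N_2 + 2  [with N_2=-2]  = -4; N_4 = N_3*N_2  [with N_3=-4, N_2=-2]  = 8; N_5 = 0 if N_4 >= 0 else -3  [with N_4=8]  = 0; N_8 = max(N_5, N_3) + 6  [with N_5=0, N_3=-4]  = 6.
Change = 10 − 6 = 4.

4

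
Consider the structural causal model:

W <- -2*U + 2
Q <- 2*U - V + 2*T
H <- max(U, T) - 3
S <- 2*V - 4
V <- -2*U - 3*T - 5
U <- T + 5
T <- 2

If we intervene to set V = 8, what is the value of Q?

10

The intervention breaks the incoming arrows to V: V <- -2*U - 3*T - 5 no longer applies, and V = 8.
U = T + 5  [with T=2]  = 7
Q = 2*U - V + 2*T  [with U=7, V=8, T=2]  = 10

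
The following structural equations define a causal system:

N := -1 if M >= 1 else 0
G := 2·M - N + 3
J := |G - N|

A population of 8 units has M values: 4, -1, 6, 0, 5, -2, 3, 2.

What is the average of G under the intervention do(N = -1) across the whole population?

8.25

Under do(N=-1), N's equation is replaced by N=-1 for every unit. Per-unit G: 12, 2, 16, 4, 14, 0, 10, 8. Mean = 8.25.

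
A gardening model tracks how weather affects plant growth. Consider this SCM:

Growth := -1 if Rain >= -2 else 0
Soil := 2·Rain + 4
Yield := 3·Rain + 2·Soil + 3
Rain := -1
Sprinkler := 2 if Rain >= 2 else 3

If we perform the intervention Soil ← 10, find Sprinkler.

3

Under do(Soil=10), the mechanism Soil := 2·Rain + 4 is discarded; Soil is fixed at 10.
Since Sprinkler is not a descendant of the intervened variable, it is unaffected.
Sprinkler = 2 if Rain >= 2 else 3  [with Rain=-1]  = 3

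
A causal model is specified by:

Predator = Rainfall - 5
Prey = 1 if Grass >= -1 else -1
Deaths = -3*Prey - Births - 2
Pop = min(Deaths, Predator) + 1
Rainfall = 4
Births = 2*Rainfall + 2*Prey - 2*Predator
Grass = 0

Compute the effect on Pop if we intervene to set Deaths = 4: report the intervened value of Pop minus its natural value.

Intervening sets Deaths = 4 and removes its equation (Deaths = -3*Prey - Births - 2).
Predator = Rainfall - 5  [with Rainfall=4]  = -1
Pop = min(Deaths, Predator) + 1  [with Deaths=4, Predator=-1]  = 0
Without intervention: Prey = 1 if Grass >= -1 else -1  [with Grass=0]  = 1; Predator = Rainfall - 5  [with Rainfall=4]  = -1; Births = 2*Rainfall + 2*Prey - 2*Predator  [with Rainfall=4, Prey=1, Predator=-1]  = 12; Deaths = -3*Prey - Births - 2  [with Prey=1, Births=12]  = -17; Pop = min(Deaths, Predator) + 1  [with Deaths=-17, Predator=-1]  = -16.
Change = 0 − (-16) = 16.

16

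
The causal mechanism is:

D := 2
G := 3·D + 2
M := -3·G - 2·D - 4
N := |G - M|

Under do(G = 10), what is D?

2

Under do(G=10), the mechanism G := 3·D + 2 is discarded; G is fixed at 10.
D is not downstream of the intervention, so its value is determined by the original equations.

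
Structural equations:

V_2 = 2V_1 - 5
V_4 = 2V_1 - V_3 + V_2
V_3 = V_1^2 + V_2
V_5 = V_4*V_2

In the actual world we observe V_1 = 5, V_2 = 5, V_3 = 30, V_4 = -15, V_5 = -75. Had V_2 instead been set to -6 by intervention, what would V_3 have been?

The intervention breaks the incoming arrows to V_2: V_2 = 2V_1 - 5 no longer applies, and V_2 = -6.
V_3 = V_1^2 + V_2  [with V_1=5, V_2=-6]  = 19

19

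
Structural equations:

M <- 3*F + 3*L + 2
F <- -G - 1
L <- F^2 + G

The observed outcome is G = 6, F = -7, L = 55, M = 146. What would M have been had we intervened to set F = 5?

Under do(F=5), the mechanism F <- -G - 1 is discarded; F is fixed at 5.
L = F^2 + G  [with F=5, G=6]  = 31
M = 3*F + 3*L + 2  [with F=5, L=31]  = 110

110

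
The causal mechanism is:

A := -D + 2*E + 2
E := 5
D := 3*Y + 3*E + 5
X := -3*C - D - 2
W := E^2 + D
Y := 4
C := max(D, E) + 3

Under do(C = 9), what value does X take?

-61

Under do(C=9), the mechanism C := max(D, E) + 3 is discarded; C is fixed at 9.
D = 3*Y + 3*E + 5  [with Y=4, E=5]  = 32
X = -3*C - D - 2  [with C=9, D=32]  = -61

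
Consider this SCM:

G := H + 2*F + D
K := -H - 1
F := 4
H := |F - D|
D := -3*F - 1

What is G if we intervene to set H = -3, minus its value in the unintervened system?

The intervention breaks the incoming arrows to H: H := |F - D| no longer applies, and H = -3.
D = -3*F - 1  [with F=4]  = -13
G = H + 2*F + D  [with H=-3, F=4, D=-13]  = -8
Without intervention: D = -3*F - 1  [with F=4]  = -13; H = |F - D|  [with F=4, D=-13]  = 17; G = H + 2*F + D  [with H=17, F=4, D=-13]  = 12.
Change = -8 − 12 = -20.

-20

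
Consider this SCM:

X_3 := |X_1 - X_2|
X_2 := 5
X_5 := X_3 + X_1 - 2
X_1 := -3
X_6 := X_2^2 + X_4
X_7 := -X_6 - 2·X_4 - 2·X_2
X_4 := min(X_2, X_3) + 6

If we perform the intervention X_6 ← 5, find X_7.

-37

Intervening sets X_6 = 5 and removes its equation (X_6 := X_2^2 + X_4).
X_3 = |X_1 - X_2|  [with X_1=-3, X_2=5]  = 8
X_4 = min(X_2, X_3) + 6  [with X_2=5, X_3=8]  = 11
X_7 = -X_6 - 2·X_4 - 2·X_2  [with X_6=5, X_4=11, X_2=5]  = -37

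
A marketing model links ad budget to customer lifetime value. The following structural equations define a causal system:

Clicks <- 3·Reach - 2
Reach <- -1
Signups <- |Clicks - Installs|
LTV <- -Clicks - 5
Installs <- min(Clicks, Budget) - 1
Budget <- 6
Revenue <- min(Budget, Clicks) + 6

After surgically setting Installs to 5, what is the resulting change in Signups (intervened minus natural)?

Intervening sets Installs = 5 and removes its equation (Installs <- min(Clicks, Budget) - 1).
Clicks = 3·Reach - 2  [with Reach=-1]  = -5
Signups = |Clicks - Installs|  [with Clicks=-5, Installs=5]  = 10
Without intervention: Clicks = 3·Reach - 2  [with Reach=-1]  = -5; Installs = min(Clicks, Budget) - 1  [with Clicks=-5, Budget=6]  = -6; Signups = |Clicks - Installs|  [with Clicks=-5, Installs=-6]  = 1.
Change = 10 − 1 = 9.

9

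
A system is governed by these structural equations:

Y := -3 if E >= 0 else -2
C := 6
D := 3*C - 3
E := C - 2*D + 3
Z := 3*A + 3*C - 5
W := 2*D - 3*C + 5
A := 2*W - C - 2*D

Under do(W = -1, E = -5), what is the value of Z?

-101

Setting W = -1, E = -5 by intervention discards those variables' equations.
D = 3*C - 3  [with C=6]  = 15
A = 2*W - C - 2*D  [with W=-1, C=6, D=15]  = -38
Z = 3*A + 3*C - 5  [with A=-38, C=6]  = -101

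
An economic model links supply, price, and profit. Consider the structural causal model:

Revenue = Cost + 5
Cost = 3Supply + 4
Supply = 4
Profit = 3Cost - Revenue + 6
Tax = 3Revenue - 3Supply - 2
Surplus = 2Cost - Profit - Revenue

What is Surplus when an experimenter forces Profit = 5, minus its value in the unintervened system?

28

The intervention breaks the incoming arrows to Profit: Profit = 3Cost - Revenue + 6 no longer applies, and Profit = 5.
Cost = 3Supply + 4  [with Supply=4]  = 16
Revenue = Cost + 5  [with Cost=16]  = 21
Surplus = 2Cost - Profit - Revenue  [with Cost=16, Profit=5, Revenue=21]  = 6
Without intervention: Cost = 3Supply + 4  [with Supply=4]  = 16; Revenue = Cost + 5  [with Cost=16]  = 21; Profit = 3Cost - Revenue + 6  [with Cost=16, Revenue=21]  = 33; Surplus = 2Cost - Profit - Revenue  [with Cost=16, Profit=33, Revenue=21]  = -22.
Change = 6 − (-22) = 28.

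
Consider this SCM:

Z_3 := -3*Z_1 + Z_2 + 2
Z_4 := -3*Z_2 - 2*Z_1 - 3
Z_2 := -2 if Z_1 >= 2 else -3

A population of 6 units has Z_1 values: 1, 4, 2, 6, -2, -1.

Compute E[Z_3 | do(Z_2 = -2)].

Every unit gets Z_2=-2 under the intervention. Z_3 values become -3, -12, -6, -18, 6, 3; E[Z_3|do(Z_2=-2)] = -5.

-5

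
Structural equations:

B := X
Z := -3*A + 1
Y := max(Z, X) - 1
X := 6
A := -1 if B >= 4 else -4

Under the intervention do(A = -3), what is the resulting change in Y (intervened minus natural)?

4

do(A=-3) replaces the equation A := -1 if B >= 4 else -4 with the constant A = -3.
Z = -3*A + 1  [with A=-3]  = 10
Y = max(Z, X) - 1  [with Z=10, X=6]  = 9
Without intervention: B = X  [with X=6]  = 6; A = -1 if B >= 4 else -4  [with B=6]  = -1; Z = -3*A + 1  [with A=-1]  = 4; Y = max(Z, X) - 1  [with Z=4, X=6]  = 5.
Change = 9 − 5 = 4.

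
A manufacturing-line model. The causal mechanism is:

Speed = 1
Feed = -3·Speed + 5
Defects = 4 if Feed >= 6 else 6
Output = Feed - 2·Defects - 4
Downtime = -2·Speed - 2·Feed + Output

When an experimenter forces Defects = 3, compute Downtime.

do(Defects=3) replaces the equation Defects = 4 if Feed >= 6 else 6 with the constant Defects = 3.
Feed = -3·Speed + 5  [with Speed=1]  = 2
Output = Feed - 2·Defects - 4  [with Feed=2, Defects=3]  = -8
Downtime = -2·Speed - 2·Feed + Output  [with Speed=1, Feed=2, Output=-8]  = -14

-14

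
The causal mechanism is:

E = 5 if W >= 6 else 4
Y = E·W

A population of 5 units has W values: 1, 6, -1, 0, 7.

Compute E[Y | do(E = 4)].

The intervention sets E=4 in all 5 units regardless of W. Recomputing Y per unit gives 4, 24, -4, 0, 28; average 10.4.

10.4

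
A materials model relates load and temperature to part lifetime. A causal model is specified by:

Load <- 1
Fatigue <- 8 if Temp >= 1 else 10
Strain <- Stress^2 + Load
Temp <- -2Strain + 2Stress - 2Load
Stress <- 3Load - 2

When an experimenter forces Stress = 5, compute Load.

1

Under do(Stress=5), the mechanism Stress <- 3Load - 2 is discarded; Stress is fixed at 5.
Load is not downstream of the intervention, so its value is determined by the original equations.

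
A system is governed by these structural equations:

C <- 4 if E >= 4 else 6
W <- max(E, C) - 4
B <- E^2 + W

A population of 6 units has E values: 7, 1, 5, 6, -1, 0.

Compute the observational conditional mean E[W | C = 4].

2

Conditioning on C=4 selects the 3 unit(s) with E ∈ {7, 5, 6}. Their W values: 3, 1, 2. Mean = 2.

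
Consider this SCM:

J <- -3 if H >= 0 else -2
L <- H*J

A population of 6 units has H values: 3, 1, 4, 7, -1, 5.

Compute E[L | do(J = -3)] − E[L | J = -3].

do(J=-3) breaks J's dependence on H. With J=-3 fixed, L across the units is -9, -3, -12, -21, 3, -15, mean -9.5.
Observing J=-3 restricts to units where J's equation naturally yields -3: H ∈ {3, 1, 4, 7, 5}. In that subpopulation L = -9, -3, -12, -21, -15, mean -12.
Difference = -9.5 − (-12) = 2.5.

2.5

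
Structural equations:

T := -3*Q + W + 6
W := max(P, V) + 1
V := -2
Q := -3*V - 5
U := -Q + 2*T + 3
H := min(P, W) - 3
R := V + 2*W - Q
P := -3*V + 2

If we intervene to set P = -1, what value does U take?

The intervention breaks the incoming arrows to P: P := -3*V + 2 no longer applies, and P = -1.
Q = -3*V - 5  [with V=-2]  = 1
W = max(P, V) + 1  [with P=-1, V=-2]  = 0
T = -3*Q + W + 6  [with Q=1, W=0]  = 3
U = -Q + 2*T + 3  [with Q=1, T=3]  = 8

8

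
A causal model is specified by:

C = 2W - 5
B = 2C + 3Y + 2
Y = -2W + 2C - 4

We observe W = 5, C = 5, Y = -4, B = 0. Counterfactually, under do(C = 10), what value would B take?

Under do(C=10), the mechanism C = 2W - 5 is discarded; C is fixed at 10.
Y = -2W + 2C - 4  [with W=5, C=10]  = 6
B = 2C + 3Y + 2  [with C=10, Y=6]  = 40

40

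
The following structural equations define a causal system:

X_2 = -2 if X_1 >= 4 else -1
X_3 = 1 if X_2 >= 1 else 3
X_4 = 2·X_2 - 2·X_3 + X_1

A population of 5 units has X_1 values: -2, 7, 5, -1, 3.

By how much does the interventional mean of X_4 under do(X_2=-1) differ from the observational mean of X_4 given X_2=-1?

The intervention sets X_2=-1 in all 5 units regardless of X_1. Recomputing X_4 per unit gives -10, -1, -3, -9, -5; average -5.6.
Conditioning on X_2=-1 selects the 3 unit(s) with X_1 ∈ {-2, -1, 3}. Their X_4 values: -10, -9, -5. Mean = -8.
Difference = -5.6 − (-8) = 2.4.

2.4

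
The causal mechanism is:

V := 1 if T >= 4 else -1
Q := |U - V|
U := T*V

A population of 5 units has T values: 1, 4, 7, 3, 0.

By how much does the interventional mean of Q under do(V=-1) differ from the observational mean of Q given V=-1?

Under do(V=-1), V's equation is replaced by V=-1 for every unit. Per-unit Q: 0, 3, 6, 2, 1. Mean = 2.4.
Observing V=-1 restricts to units where V's equation naturally yields -1: T ∈ {1, 3, 0}. In that subpopulation Q = 0, 2, 1, mean 1.
Difference = 2.4 − 1 = 1.4.

1.4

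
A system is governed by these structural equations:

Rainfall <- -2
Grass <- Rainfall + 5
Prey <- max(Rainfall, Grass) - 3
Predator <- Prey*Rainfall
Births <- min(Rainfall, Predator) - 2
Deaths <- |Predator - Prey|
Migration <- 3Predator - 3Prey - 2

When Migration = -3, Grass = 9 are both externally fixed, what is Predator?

-12

Under do(Migration = -3, Grass = 9), each intervened variable's structural equation is replaced by its fixed value.
Prey = max(Rainfall, Grass) - 3  [with Rainfall=-2, Grass=9]  = 6
Predator = Prey*Rainfall  [with Prey=6, Rainfall=-2]  = -12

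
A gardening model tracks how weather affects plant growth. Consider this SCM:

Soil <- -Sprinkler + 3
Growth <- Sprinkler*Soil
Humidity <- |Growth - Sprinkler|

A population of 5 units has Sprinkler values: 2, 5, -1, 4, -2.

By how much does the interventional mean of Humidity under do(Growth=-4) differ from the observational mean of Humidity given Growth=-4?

do(Growth=-4) breaks Growth's dependence on Sprinkler. With Growth=-4 fixed, Humidity across the units is 6, 9, 3, 8, 2, mean 5.6.
Conditioning on Growth=-4 selects the 2 unit(s) with Sprinkler ∈ {-1, 4}. Their Humidity values: 3, 8. Mean = 5.5.
Difference = 5.6 − 5.5 = 0.1.

0.1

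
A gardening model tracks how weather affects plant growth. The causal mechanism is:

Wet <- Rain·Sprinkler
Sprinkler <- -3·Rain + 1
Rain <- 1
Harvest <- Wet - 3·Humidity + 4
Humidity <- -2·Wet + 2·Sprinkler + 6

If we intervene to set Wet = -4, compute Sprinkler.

-2

Under do(Wet=-4), the mechanism Wet <- Rain·Sprinkler is discarded; Wet is fixed at -4.
Since Sprinkler is not a descendant of the intervened variable, it is unaffected.
Sprinkler = -3·Rain + 1  [with Rain=1]  = -2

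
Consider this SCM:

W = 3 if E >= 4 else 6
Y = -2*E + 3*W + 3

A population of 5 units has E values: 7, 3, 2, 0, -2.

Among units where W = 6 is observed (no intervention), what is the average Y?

E[Y|W=6] averages over only the 4 units with W=6 (E = 3, 2, 0, -2): Y = 15, 17, 21, 25, mean 19.5.

19.5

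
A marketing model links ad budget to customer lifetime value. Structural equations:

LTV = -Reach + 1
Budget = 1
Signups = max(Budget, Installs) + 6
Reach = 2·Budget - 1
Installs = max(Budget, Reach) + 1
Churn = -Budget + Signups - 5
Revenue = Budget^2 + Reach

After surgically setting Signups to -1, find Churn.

-7

Intervening sets Signups = -1 and removes its equation (Signups = max(Budget, Installs) + 6).
Churn = -Budget + Signups - 5  [with Budget=1, Signups=-1]  = -7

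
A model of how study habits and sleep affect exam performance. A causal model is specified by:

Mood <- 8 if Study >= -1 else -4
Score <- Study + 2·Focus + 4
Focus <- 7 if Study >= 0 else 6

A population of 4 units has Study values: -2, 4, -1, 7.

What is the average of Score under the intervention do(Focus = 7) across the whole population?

20

Every unit gets Focus=7 under the intervention. Score values become 16, 22, 17, 25; E[Score|do(Focus=7)] = 20.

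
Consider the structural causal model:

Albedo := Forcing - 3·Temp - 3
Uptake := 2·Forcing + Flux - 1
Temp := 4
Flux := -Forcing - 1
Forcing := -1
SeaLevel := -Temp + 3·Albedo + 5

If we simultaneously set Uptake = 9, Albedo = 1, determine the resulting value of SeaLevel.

4

Under do(Uptake = 9, Albedo = 1), each intervened variable's structural equation is replaced by its fixed value.
SeaLevel = -Temp + 3·Albedo + 5  [with Temp=4, Albedo=1]  = 4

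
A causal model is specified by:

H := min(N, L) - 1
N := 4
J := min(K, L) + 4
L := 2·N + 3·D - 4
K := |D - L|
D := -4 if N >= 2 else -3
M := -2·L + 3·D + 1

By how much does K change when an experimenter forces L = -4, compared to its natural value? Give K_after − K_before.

-4

do(L=-4) replaces the equation L := 2·N + 3·D - 4 with the constant L = -4.
D = -4 if N >= 2 else -3  [with N=4]  = -4
K = |D - L|  [with D=-4, L=-4]  = 0
Without intervention: D = -4 if N >= 2 else -3  [with N=4]  = -4; L = 2·N + 3·D - 4  [with N=4, D=-4]  = -8; K = |D - L|  [with D=-4, L=-8]  = 4.
Change = 0 − 4 = -4.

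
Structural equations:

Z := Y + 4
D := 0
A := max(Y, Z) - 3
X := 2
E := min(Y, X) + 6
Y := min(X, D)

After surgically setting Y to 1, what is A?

2

do(Y=1) replaces the equation Y := min(X, D) with the constant Y = 1.
Z = Y + 4  [with Y=1]  = 5
A = max(Y, Z) - 3  [with Y=1, Z=5]  = 2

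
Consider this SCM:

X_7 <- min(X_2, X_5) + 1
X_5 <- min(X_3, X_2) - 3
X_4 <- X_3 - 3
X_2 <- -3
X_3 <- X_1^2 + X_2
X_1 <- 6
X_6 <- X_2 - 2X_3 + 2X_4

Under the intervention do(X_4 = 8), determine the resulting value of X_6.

Under do(X_4=8), the mechanism X_4 <- X_3 - 3 is discarded; X_4 is fixed at 8.
X_3 = X_1^2 + X_2  [with X_1=6, X_2=-3]  = 33
X_6 = X_2 - 2X_3 + 2X_4  [with X_2=-3, X_3=33, X_4=8]  = -53

-53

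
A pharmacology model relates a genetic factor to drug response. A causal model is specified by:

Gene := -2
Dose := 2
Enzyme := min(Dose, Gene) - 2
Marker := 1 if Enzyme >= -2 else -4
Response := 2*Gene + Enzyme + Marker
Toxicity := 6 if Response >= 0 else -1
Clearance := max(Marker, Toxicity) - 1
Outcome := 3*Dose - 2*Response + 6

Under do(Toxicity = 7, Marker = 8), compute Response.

Setting Toxicity = 7, Marker = 8 by intervention discards those variables' equations.
Enzyme = min(Dose, Gene) - 2  [with Dose=2, Gene=-2]  = -4
Response = 2*Gene + Enzyme + Marker  [with Gene=-2, Enzyme=-4, Marker=8]  = 0

0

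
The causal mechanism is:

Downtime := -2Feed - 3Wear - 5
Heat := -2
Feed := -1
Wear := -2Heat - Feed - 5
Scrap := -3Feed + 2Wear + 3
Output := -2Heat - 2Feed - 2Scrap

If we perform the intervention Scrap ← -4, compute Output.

14

Intervening sets Scrap = -4 and removes its equation (Scrap := -3Feed + 2Wear + 3).
Output = -2Heat - 2Feed - 2Scrap  [with Heat=-2, Feed=-1, Scrap=-4]  = 14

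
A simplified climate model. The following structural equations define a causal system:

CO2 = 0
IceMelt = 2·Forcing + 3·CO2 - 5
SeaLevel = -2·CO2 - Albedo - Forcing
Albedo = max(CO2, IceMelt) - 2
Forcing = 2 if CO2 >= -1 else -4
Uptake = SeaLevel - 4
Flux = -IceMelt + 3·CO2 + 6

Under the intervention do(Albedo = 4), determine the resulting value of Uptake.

The intervention breaks the incoming arrows to Albedo: Albedo = max(CO2, IceMelt) - 2 no longer applies, and Albedo = 4.
Forcing = 2 if CO2 >= -1 else -4  [with CO2=0]  = 2
SeaLevel = -2·CO2 - Albedo - Forcing  [with CO2=0, Albedo=4, Forcing=2]  = -6
Uptake = SeaLevel - 4  [with SeaLevel=-6]  = -10

-10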